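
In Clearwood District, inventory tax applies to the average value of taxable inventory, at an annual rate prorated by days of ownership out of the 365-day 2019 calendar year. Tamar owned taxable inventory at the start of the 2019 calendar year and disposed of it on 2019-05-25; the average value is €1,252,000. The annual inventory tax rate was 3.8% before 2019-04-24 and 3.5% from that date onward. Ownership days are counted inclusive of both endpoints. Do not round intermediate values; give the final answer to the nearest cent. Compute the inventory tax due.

2019-01-01 to 2019-04-23: 113 days at 3.8% → €1,252,000 × 3.8% × 113/365 = €14,729.0082
2019-04-24 to 2019-05-25: 32 days at 3.5% → €1,252,000 × 3.5% × 32/365 = €3,841.7534
Total = €18,570.7616

€18,570.76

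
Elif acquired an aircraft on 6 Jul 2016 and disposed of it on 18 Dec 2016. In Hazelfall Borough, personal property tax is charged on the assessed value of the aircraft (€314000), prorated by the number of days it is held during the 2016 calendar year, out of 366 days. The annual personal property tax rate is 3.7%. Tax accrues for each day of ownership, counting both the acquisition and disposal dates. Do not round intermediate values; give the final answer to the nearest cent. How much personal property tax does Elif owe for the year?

€5269.37

Days held (6 Jul – 18 Dec 2016): 166 out of 366
Tax = €314000 × 3.7% × 166/366 = €5269.3661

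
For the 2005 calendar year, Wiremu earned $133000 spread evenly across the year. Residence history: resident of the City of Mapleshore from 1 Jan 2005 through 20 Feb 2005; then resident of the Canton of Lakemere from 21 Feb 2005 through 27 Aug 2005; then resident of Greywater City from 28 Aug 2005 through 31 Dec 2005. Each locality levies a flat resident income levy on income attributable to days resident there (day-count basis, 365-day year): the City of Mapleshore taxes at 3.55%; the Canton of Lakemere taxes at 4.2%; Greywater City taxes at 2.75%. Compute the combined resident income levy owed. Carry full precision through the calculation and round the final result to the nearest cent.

$4799.48

The City of Mapleshore, 1 Jan – 20 Feb 2005: 51 days → $133000 × 3.55% × 51/365 = $659.7164
The Canton of Lakemere, 21 Feb – 27 Aug 2005: 188 days → $133000 × 4.2% × 188/365 = $2877.1726
Greywater City, 28 Aug – 31 Dec 2005: 126 days → $133000 × 2.75% × 126/365 = $1262.5890
Total = $4799.4781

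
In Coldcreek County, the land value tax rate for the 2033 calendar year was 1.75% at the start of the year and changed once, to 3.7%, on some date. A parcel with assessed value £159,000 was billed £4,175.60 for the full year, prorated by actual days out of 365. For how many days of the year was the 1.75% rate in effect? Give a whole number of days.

Let d = days at the first rate; then 365 − d days at the second rate.
£159,000 × [1.75%·d + 3.7%·(365−d)] / 365 = £4,175.60
Solving gives d = 201, so the new rate took effect on July 21, 2033.

201 days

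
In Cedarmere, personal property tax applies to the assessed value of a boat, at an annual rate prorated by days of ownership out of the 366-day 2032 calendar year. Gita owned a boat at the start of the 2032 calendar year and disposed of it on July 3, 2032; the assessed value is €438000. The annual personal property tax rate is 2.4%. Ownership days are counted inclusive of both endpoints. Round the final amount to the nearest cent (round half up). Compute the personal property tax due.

Days held (January 1 – July 3, 2032): 185 out of 366
Tax = €438000 × 2.4% × 185/366 = €5313.4426

€5313.44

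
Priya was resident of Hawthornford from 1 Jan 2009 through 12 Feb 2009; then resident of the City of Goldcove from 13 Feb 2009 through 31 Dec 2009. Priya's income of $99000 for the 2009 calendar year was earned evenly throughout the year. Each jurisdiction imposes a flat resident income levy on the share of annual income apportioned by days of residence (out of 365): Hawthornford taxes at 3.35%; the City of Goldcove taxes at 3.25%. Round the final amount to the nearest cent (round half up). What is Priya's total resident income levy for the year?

$3229.16

Hawthornford, 1 Jan – 12 Feb 2009: 43 days → $99000 × 3.35% × 43/365 = $390.7110
The City of Goldcove, 13 Feb – 31 Dec 2009: 322 days → $99000 × 3.25% × 322/365 = $2838.4521
Total = $3229.1630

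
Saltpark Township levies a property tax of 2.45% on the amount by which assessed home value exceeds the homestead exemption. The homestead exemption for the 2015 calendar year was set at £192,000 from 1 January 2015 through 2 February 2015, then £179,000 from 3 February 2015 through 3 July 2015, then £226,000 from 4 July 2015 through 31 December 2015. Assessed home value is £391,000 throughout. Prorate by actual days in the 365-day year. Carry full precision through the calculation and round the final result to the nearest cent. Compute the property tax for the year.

£4,594.19

1 January – 2 February 2015: 33 days, exemption £192,000 → (£391,000 − £192,000) × 2.45% × 33/365 = £440.7986
3 February – 3 July 2015: 151 days, exemption £179,000 → (£391,000 − £179,000) × 2.45% × 151/365 = £2,148.7507
4 July – 31 December 2015: 181 days, exemption £226,000 → (£391,000 − £226,000) × 2.45% × 181/365 = £2,004.6370
Total = £4,594.1863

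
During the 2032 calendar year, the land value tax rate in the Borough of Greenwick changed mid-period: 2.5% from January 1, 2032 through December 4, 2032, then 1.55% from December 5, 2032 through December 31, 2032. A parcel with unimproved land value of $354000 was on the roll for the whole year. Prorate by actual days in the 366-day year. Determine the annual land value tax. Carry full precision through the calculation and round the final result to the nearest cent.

$8601.91

January 1 – December 4, 2032: 339 days at 2.5% → $354000 × 2.5% × 339/366 = $8197.1311
December 5 – December 31, 2032: 27 days at 1.55% → $354000 × 1.55% × 27/366 = $404.7787
Total = $8601.9098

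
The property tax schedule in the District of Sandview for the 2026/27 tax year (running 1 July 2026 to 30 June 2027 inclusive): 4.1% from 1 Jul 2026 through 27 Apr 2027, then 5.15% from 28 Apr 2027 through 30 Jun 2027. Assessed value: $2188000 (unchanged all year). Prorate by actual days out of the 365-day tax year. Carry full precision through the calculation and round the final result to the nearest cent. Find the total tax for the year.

1 Jul 2026 – 27 Apr 2027: 301 days at 4.1% → $2188000 × 4.1% × 301/365 = $73978.3781
28 Apr – 30 Jun 2027: 64 days at 5.15% → $2188000 × 5.15% × 64/365 = $19757.9397
Total = $93736.3178

$93736.32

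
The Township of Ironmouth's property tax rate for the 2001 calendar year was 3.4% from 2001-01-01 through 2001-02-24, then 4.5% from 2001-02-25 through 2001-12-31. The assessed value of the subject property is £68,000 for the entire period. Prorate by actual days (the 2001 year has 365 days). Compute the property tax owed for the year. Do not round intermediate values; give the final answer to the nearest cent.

£2,947.29

2001-01-01 to 2001-02-24: 55 days at 3.4% → £68,000 × 3.4% × 55/365 = £348.3836
2001-02-25 to 2001-12-31: 310 days at 4.5% → £68,000 × 4.5% × 310/365 = £2,598.9041
Total = £2,947.2877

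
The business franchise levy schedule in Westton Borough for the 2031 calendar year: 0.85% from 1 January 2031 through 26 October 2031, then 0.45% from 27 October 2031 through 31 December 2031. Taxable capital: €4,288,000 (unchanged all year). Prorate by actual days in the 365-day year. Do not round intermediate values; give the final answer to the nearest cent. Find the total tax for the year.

€33,346.54

1 January – 26 October 2031: 299 days at 0.85% → €4,288,000 × 0.85% × 299/365 = €29,857.4027
27 October – 31 December 2031: 66 days at 0.45% → €4,288,000 × 0.45% × 66/365 = €3,489.1397
Total = €33,346.5425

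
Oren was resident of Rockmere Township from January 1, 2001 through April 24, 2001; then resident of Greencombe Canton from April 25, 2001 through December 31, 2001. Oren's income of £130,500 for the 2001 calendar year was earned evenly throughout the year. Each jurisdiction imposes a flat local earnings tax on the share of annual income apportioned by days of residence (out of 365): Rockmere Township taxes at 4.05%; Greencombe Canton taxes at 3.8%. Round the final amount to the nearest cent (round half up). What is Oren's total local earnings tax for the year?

£5,060.90

Rockmere Township, January 1 – April 24, 2001: 114 days → £130,500 × 4.05% × 114/365 = £1,650.7356
Greencombe Canton, April 25 – December 31, 2001: 251 days → £130,500 × 3.8% × 251/365 = £3,410.1616
Total = £5,060.8973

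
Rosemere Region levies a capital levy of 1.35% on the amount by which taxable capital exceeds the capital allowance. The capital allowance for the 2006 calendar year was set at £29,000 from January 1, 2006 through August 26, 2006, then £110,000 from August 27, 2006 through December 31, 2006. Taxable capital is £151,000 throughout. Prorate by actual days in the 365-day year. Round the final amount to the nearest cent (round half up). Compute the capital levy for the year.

£1,266.52

January 1 – August 26, 2006: 238 days, exemption £29,000 → (£151,000 − £29,000) × 1.35% × 238/365 = £1,073.9342
August 27 – December 31, 2006: 127 days, exemption £110,000 → (£151,000 − £110,000) × 1.35% × 127/365 = £192.5877
Total = £1,266.5219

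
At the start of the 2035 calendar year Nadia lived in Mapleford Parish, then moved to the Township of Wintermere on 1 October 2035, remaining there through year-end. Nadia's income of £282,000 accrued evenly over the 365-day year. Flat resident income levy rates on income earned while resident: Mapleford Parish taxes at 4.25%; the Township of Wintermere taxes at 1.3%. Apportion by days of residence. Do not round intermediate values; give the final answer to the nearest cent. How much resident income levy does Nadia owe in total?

Mapleford Parish, 1 January – 30 September 2035: 273 days → £282,000 × 4.25% × 273/365 = £8,964.1233
The Township of Wintermere, 1 October – 31 December 2035: 92 days → £282,000 × 1.3% × 92/365 = £924.0329
Total = £9,888.1562

£9,888.16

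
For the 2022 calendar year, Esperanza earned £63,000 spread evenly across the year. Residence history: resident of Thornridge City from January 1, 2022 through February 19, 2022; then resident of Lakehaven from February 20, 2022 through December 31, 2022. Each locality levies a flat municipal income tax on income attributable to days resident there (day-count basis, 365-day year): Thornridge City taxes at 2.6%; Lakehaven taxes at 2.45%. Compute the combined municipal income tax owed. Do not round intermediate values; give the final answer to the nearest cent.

£1,556.45

Thornridge City, January 1 – February 19, 2022: 50 days → £63,000 × 2.6% × 50/365 = £224.3836
Lakehaven, February 20 – December 31, 2022: 315 days → £63,000 × 2.45% × 315/365 = £1,332.0616
Total = £1,556.4452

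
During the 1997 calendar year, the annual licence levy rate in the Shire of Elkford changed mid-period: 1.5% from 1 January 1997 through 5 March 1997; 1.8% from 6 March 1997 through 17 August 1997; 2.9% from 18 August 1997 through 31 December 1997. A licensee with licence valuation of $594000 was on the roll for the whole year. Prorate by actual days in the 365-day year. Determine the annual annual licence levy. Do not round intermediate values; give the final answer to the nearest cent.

1 January – 5 March 1997: 64 days at 1.5% → $594000 × 1.5% × 64/365 = $1562.3014
6 March – 17 August 1997: 165 days at 1.8% → $594000 × 1.8% × 165/365 = $4833.3699
18 August – 31 December 1997: 136 days at 2.9% → $594000 × 2.9% × 136/365 = $6418.4548
Total = $12814.1260

$12814.13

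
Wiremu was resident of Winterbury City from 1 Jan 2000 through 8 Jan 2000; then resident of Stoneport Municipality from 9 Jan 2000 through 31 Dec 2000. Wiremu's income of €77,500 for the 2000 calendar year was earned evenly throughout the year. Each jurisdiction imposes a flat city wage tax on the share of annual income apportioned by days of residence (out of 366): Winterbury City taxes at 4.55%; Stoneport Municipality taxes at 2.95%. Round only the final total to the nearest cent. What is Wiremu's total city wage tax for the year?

Winterbury City, 1 Jan – 8 Jan 2000: 8 days → €77,500 × 4.55% × 8/366 = €77.0765
Stoneport Municipality, 9 Jan – 31 Dec 2000: 358 days → €77,500 × 2.95% × 358/366 = €2,236.2773
Total = €2,313.3538

€2,313.35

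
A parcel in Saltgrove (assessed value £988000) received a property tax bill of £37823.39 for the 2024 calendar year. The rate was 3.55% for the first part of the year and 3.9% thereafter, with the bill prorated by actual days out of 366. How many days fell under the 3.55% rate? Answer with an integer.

75 days

Let d = days at the first rate; then 366 − d days at the second rate.
£988000 × [3.55%·d + 3.9%·(366−d)] / 366 = £37823.39
Solving gives d = 75, so the new rate took effect on 16 March 2024.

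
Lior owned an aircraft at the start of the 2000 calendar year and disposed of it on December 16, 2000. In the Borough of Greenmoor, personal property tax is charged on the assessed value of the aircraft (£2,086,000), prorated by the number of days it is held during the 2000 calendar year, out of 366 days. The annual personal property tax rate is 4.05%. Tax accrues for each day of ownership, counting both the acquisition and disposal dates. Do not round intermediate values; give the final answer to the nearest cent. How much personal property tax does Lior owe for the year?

Days held (January 1 – December 16, 2000): 351 out of 366
Tax = £2,086,000 × 4.05% × 351/366 = £81,020.5820

£81,020.58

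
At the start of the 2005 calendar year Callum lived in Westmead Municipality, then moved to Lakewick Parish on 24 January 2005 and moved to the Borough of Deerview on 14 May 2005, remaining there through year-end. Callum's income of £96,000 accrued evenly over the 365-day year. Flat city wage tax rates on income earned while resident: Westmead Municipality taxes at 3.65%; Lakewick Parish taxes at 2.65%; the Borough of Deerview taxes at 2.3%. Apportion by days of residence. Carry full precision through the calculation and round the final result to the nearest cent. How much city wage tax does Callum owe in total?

Westmead Municipality, 1 January – 23 January 2005: 23 days → £96,000 × 3.65% × 23/365 = £220.8000
Lakewick Parish, 24 January – 13 May 2005: 110 days → £96,000 × 2.65% × 110/365 = £766.6849
The Borough of Deerview, 14 May – 31 December 2005: 232 days → £96,000 × 2.3% × 232/365 = £1,403.4411
Total = £2,390.9260

£2,390.93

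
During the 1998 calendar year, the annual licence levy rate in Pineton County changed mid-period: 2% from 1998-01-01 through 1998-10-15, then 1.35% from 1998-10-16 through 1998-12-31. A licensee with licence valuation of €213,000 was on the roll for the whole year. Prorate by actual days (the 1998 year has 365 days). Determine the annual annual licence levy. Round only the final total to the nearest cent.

1998-01-01 to 1998-10-15: 288 days at 2% → €213,000 × 2% × 288/365 = €3,361.3151
1998-10-16 to 1998-12-31: 77 days at 1.35% → €213,000 × 1.35% × 77/365 = €606.6123
Total = €3,967.9274

€3,967.93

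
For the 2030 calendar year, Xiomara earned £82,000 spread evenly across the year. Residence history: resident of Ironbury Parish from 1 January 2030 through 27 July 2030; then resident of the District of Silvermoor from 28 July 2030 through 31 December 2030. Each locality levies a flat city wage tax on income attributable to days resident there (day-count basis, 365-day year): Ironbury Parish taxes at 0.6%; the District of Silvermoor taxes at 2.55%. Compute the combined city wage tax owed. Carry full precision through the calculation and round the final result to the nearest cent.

£1,179.79

Ironbury Parish, 1 January – 27 July 2030: 208 days → £82,000 × 0.6% × 208/365 = £280.3726
The District of Silvermoor, 28 July – 31 December 2030: 157 days → £82,000 × 2.55% × 157/365 = £899.4164
Total = £1,179.7890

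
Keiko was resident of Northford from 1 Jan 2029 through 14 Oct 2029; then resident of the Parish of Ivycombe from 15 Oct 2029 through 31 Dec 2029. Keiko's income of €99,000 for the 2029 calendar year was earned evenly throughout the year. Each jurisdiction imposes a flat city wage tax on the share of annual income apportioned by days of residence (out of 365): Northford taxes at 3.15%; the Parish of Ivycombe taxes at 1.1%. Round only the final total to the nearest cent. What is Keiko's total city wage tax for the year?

Northford, 1 Jan – 14 Oct 2029: 287 days → €99,000 × 3.15% × 287/365 = €2,452.0808
The Parish of Ivycombe, 15 Oct – 31 Dec 2029: 78 days → €99,000 × 1.1% × 78/365 = €232.7178
Total = €2,684.7986

€2,684.80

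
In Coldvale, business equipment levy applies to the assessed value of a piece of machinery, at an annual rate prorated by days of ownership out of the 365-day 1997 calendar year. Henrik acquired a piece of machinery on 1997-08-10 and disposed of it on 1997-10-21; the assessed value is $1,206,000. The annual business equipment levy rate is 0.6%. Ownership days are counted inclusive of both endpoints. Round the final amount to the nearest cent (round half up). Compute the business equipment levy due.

$1,447.20

Days held (1997-08-10 to 1997-10-21): 73 out of 365
Tax = $1,206,000 × 0.6% × 73/365 = $1,447.2000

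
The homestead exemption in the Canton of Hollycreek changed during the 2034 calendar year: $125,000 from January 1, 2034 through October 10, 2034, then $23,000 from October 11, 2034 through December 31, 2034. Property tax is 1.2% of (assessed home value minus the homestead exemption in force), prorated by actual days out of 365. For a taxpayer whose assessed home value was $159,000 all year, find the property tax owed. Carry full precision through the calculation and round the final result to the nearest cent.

$682.98

January 1 – October 10, 2034: 283 days, exemption $125,000 → ($159,000 − $125,000) × 1.2% × 283/365 = $316.3397
October 11 – December 31, 2034: 82 days, exemption $23,000 → ($159,000 − $23,000) × 1.2% × 82/365 = $366.6411
Total = $682.9808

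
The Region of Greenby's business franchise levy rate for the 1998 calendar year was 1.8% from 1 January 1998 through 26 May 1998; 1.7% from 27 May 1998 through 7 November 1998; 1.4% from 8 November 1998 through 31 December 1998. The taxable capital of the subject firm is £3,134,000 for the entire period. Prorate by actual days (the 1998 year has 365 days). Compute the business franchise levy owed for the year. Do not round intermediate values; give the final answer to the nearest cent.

1 January – 26 May 1998: 146 days at 1.8% → £3,134,000 × 1.8% × 146/365 = £22,564.8000
27 May – 7 November 1998: 165 days at 1.7% → £3,134,000 × 1.7% × 165/365 = £24,084.5753
8 November – 31 December 1998: 54 days at 1.4% → £3,134,000 × 1.4% × 54/365 = £6,491.2438
Total = £53,140.6192

£53,140.62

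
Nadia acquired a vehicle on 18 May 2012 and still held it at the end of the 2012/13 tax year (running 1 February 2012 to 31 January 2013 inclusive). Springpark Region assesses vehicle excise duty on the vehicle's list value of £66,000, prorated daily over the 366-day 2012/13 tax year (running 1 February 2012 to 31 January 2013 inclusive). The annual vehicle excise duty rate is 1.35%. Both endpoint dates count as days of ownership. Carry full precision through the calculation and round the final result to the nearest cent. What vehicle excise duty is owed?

£630.52

Days held (18 May 2012 – 31 Jan 2013): 259 out of 366
Tax = £66,000 × 1.35% × 259/366 = £630.5164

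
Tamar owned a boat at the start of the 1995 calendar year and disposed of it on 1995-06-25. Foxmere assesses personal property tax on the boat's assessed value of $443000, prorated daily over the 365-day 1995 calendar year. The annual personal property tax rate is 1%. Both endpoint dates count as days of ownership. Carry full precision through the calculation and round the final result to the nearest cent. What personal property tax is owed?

Days held (1995-01-01 to 1995-06-25): 176 out of 365
Tax = $443000 × 1% × 176/365 = $2136.1096

$2136.11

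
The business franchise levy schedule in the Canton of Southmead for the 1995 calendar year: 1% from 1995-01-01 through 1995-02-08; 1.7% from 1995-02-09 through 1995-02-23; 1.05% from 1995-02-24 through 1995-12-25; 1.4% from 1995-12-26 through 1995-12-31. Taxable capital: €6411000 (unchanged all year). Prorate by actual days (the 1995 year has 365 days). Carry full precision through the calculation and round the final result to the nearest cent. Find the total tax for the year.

€69054.37

1995-01-01 to 1995-02-08: 39 days at 1% → €6411000 × 1% × 39/365 = €6850.1096
1995-02-09 to 1995-02-23: 15 days at 1.7% → €6411000 × 1.7% × 15/365 = €4478.9178
1995-02-24 to 1995-12-25: 305 days at 1.05% → €6411000 × 1.05% × 305/365 = €56249.9384
1995-12-26 to 1995-12-31: 6 days at 1.4% → €6411000 × 1.4% × 6/365 = €1475.4082
Total = €69054.3740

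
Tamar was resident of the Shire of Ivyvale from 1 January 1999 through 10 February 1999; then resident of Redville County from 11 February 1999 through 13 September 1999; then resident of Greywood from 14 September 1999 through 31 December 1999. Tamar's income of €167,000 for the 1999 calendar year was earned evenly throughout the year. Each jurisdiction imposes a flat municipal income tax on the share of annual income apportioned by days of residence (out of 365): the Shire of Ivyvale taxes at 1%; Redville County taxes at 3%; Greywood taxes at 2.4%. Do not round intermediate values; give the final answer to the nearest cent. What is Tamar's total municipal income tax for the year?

€4,335.59

The Shire of Ivyvale, 1 January – 10 February 1999: 41 days → €167,000 × 1% × 41/365 = €187.5890
Redville County, 11 February – 13 September 1999: 215 days → €167,000 × 3% × 215/365 = €2,951.0959
Greywood, 14 September – 31 December 1999: 109 days → €167,000 × 2.4% × 109/365 = €1,196.9096
Total = €4,335.5945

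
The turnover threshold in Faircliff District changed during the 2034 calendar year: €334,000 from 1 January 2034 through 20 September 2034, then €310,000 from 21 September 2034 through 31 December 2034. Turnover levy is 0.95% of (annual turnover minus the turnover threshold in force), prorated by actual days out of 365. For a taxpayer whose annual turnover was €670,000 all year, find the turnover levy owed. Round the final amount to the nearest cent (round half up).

€3,255.72

1 January – 20 September 2034: 263 days, exemption €334,000 → (€670,000 − €334,000) × 0.95% × 263/365 = €2,299.9890
21 September – 31 December 2034: 102 days, exemption €310,000 → (€670,000 − €310,000) × 0.95% × 102/365 = €955.7260
Total = €3,255.7151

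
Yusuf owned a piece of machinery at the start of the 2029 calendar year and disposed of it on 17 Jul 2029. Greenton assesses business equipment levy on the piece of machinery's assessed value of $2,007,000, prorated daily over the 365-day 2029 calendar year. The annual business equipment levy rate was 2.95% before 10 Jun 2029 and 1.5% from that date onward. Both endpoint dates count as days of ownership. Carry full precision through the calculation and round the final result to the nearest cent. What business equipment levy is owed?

1 Jan – 9 Jun 2029: 160 days at 2.95% → $2,007,000 × 2.95% × 160/365 = $25,953.5342
10 Jun – 17 Jul 2029: 38 days at 1.5% → $2,007,000 × 1.5% × 38/365 = $3,134.2192
Total = $29,087.7534

$29,087.75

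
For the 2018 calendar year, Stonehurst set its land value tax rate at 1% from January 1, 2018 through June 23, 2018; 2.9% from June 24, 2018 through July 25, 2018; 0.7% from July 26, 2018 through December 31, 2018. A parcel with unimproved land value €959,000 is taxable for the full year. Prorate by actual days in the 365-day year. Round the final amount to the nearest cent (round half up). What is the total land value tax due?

January 1 – June 23, 2018: 174 days at 1% → €959,000 × 1% × 174/365 = €4,571.6712
June 24 – July 25, 2018: 32 days at 2.9% → €959,000 × 2.9% × 32/365 = €2,438.2247
July 26 – December 31, 2018: 159 days at 0.7% → €959,000 × 0.7% × 159/365 = €2,924.2932
Total = €9,934.1890

€9,934.19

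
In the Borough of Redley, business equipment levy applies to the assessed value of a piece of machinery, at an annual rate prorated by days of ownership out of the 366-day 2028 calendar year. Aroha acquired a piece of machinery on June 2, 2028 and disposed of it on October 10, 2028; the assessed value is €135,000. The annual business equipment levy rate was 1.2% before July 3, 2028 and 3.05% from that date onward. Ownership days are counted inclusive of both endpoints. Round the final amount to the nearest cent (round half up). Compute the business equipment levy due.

€1,262.21

June 2 – July 2, 2028: 31 days at 1.2% → €135,000 × 1.2% × 31/366 = €137.2131
July 3 – October 10, 2028: 100 days at 3.05% → €135,000 × 3.05% × 100/366 = €1,125.0000
Total = €1,262.2131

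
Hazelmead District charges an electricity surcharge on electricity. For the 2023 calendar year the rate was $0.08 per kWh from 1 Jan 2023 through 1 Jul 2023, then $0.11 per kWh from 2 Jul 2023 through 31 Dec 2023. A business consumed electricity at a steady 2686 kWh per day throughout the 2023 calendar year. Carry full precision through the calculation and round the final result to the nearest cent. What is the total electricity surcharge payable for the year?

1 Jan – 1 Jul 2023: 182 days × 2686 kWh/day = 488,852 kWh at $0.08/kWh → $39,108.16
2 Jul – 31 Dec 2023: 183 days × 2686 kWh/day = 491,538 kWh at $0.11/kWh → $54,069.18

$93,177.34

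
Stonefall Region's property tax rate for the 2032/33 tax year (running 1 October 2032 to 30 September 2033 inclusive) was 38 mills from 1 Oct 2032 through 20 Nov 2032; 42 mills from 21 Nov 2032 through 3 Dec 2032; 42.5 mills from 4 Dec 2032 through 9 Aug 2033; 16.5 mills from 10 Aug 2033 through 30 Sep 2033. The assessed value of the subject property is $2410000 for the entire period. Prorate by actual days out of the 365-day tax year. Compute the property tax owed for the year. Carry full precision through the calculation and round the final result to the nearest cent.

$91939.85

1 Oct – 20 Nov 2032: 51 days at 38 mills → $2410000 × 3.8% × 51/365 = $12796.1096
21 Nov – 3 Dec 2032: 13 days at 42 mills → $2410000 × 4.2% × 13/365 = $3605.0959
4 Dec 2032 – 9 Aug 2033: 249 days at 42.5 mills → $2410000 × 4.25% × 249/365 = $69873.4932
10 Aug – 30 Sep 2033: 52 days at 16.5 mills → $2410000 × 1.65% × 52/365 = $5665.1507
Total = $91939.8493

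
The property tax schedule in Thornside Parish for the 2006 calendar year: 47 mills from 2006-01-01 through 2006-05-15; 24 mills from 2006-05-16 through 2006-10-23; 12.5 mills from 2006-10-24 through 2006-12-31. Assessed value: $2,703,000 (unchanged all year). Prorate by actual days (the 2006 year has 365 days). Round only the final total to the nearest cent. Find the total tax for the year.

$81,989.77

2006-01-01 to 2006-05-15: 135 days at 47 mills → $2,703,000 × 4.7% × 135/365 = $46,987.7671
2006-05-16 to 2006-10-23: 161 days at 24 mills → $2,703,000 × 2.4% × 161/365 = $28,614.7726
2006-10-24 to 2006-12-31: 69 days at 12.5 mills → $2,703,000 × 1.25% × 69/365 = $6,387.2260
Total = $81,989.7658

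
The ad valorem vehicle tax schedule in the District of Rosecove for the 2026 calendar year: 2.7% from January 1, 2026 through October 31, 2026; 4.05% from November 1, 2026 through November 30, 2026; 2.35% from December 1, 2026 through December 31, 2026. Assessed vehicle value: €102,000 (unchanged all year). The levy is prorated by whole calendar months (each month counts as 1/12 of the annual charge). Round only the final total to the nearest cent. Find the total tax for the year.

January 1 – October 31, 2026: 10 months at 2.7% → €102,000 × 2.7% × 10/12 = €2,295.0000
November 1 – November 30, 2026: 1 month at 4.05% → €102,000 × 4.05% × 1/12 = €344.2500
December 1 – December 31, 2026: 1 month at 2.35% → €102,000 × 2.35% × 1/12 = €199.7500
Total = €2,839.0000

€2,839.00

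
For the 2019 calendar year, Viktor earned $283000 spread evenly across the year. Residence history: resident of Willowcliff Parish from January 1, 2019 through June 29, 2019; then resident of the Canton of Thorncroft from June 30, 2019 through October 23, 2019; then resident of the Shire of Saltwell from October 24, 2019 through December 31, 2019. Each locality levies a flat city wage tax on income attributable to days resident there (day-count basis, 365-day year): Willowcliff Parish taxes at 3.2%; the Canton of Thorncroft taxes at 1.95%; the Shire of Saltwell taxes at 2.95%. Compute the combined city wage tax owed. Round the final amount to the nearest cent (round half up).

$7798.01

Willowcliff Parish, January 1 – June 29, 2019: 180 days → $283000 × 3.2% × 180/365 = $4465.9726
The Canton of Thorncroft, June 30 – October 23, 2019: 116 days → $283000 × 1.95% × 116/365 = $1753.8247
The Shire of Saltwell, October 24 – December 31, 2019: 69 days → $283000 × 2.95% × 69/365 = $1578.2096
Total = $7798.0068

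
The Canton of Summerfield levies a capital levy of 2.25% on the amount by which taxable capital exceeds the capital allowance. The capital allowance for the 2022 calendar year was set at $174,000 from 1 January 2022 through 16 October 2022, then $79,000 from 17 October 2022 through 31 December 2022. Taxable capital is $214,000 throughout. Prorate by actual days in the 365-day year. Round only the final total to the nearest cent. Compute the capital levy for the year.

$1,345.07

1 January – 16 October 2022: 289 days, exemption $174,000 → ($214,000 − $174,000) × 2.25% × 289/365 = $712.6027
17 October – 31 December 2022: 76 days, exemption $79,000 → ($214,000 − $79,000) × 2.25% × 76/365 = $632.4658
Total = $1,345.0685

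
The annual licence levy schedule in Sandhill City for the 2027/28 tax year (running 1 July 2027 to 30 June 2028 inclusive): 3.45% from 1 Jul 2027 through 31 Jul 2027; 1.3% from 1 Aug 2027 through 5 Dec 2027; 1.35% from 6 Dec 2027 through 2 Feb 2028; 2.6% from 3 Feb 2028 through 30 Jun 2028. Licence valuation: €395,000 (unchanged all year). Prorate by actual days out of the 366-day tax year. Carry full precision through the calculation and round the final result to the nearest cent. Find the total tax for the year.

1 Jul – 31 Jul 2027: 31 days at 3.45% → €395,000 × 3.45% × 31/366 = €1,154.2418
1 Aug – 5 Dec 2027: 127 days at 1.3% → €395,000 × 1.3% × 127/366 = €1,781.8169
6 Dec 2027 – 2 Feb 2028: 59 days at 1.35% → €395,000 × 1.35% × 59/366 = €859.6107
3 Feb – 30 Jun 2028: 149 days at 2.6% → €395,000 × 2.6% × 149/366 = €4,180.9563
Total = €7,976.6257

€7,976.63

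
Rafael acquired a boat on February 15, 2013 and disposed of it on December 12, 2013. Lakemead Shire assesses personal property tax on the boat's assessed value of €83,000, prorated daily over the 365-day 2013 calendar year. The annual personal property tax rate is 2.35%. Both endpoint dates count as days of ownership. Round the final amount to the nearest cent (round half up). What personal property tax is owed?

Days held (February 15 – December 12, 2013): 301 out of 365
Tax = €83,000 × 2.35% × 301/365 = €1,608.4945

€1,608.49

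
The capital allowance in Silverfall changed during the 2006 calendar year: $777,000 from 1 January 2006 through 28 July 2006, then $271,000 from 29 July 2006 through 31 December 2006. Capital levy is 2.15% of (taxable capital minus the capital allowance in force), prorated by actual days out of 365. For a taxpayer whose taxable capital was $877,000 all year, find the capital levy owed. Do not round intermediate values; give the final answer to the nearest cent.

1 January – 28 July 2006: 209 days, exemption $777,000 → ($877,000 − $777,000) × 2.15% × 209/365 = $1,231.0959
29 July – 31 December 2006: 156 days, exemption $271,000 → ($877,000 − $271,000) × 2.15% × 156/365 = $5,568.5589
Total = $6,799.6548

$6,799.65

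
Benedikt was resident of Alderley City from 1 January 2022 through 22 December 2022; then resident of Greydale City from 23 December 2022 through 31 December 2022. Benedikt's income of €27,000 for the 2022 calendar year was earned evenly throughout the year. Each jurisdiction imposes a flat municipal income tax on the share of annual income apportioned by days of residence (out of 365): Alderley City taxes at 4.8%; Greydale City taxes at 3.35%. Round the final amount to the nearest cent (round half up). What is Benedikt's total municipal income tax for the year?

€1,286.35

Alderley City, 1 January – 22 December 2022: 356 days → €27,000 × 4.8% × 356/365 = €1,264.0438
Greydale City, 23 December – 31 December 2022: 9 days → €27,000 × 3.35% × 9/365 = €22.3027
Total = €1,286.3466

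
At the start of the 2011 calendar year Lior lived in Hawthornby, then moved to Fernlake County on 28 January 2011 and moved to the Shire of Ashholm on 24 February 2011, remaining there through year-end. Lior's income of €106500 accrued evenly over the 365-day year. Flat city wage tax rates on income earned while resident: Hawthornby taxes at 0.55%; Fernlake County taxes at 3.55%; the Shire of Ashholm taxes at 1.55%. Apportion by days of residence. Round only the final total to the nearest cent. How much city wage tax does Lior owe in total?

Hawthornby, 1 January – 27 January 2011: 27 days → €106500 × 0.55% × 27/365 = €43.3295
Fernlake County, 28 January – 23 February 2011: 27 days → €106500 × 3.55% × 27/365 = €279.6719
The Shire of Ashholm, 24 February – 31 December 2011: 311 days → €106500 × 1.55% × 311/365 = €1406.5295
Total = €1729.5308

€1729.53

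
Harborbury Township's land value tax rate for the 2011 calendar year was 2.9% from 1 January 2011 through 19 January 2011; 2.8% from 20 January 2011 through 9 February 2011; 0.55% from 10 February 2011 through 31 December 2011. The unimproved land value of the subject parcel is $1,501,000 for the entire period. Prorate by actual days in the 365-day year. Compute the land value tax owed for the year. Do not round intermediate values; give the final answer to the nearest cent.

1 January – 19 January 2011: 19 days at 2.9% → $1,501,000 × 2.9% × 19/365 = $2,265.8932
20 January – 9 February 2011: 21 days at 2.8% → $1,501,000 × 2.8% × 21/365 = $2,418.0493
10 February – 31 December 2011: 325 days at 0.55% → $1,501,000 × 0.55% × 325/365 = $7,350.7877
Total = $12,034.7301

$12,034.73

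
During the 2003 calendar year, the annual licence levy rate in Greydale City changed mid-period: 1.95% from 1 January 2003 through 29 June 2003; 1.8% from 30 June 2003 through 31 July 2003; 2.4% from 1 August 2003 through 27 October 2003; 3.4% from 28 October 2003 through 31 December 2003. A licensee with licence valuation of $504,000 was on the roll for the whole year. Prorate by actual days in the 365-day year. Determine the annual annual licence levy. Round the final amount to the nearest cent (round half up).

1 January – 29 June 2003: 180 days at 1.95% → $504,000 × 1.95% × 180/365 = $4,846.6849
30 June – 31 July 2003: 32 days at 1.8% → $504,000 × 1.8% × 32/365 = $795.3534
1 August – 27 October 2003: 88 days at 2.4% → $504,000 × 2.4% × 88/365 = $2,916.2959
28 October – 31 December 2003: 65 days at 3.4% → $504,000 × 3.4% × 65/365 = $3,051.6164
Total = $11,609.9507

$11,609.95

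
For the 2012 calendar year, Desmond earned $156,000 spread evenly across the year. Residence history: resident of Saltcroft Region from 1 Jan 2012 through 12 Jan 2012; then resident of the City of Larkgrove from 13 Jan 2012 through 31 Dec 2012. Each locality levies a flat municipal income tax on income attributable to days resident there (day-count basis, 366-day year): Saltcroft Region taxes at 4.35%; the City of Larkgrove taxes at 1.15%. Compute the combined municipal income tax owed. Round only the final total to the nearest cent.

$1,957.67

Saltcroft Region, 1 Jan – 12 Jan 2012: 12 days → $156,000 × 4.35% × 12/366 = $222.4918
The City of Larkgrove, 13 Jan – 31 Dec 2012: 354 days → $156,000 × 1.15% × 354/366 = $1,735.1803
Total = $1,957.6721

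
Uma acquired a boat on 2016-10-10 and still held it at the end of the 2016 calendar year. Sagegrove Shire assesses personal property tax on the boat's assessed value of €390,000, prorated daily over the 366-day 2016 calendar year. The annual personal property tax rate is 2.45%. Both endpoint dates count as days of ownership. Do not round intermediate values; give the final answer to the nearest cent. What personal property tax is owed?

Days held (2016-10-10 to 2016-12-31): 83 out of 366
Tax = €390,000 × 2.45% × 83/366 = €2,166.8443

€2,166.84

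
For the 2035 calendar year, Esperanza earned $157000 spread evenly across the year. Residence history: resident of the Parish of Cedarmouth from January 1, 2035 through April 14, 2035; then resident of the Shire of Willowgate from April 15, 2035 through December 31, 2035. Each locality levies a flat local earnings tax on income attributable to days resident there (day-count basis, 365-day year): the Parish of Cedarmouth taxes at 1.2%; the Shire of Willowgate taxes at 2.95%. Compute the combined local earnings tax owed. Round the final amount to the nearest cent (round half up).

The Parish of Cedarmouth, January 1 – April 14, 2035: 104 days → $157000 × 1.2% × 104/365 = $536.8110
The Shire of Willowgate, April 15 – December 31, 2035: 261 days → $157000 × 2.95% × 261/365 = $3311.8397
Total = $3848.6507

$3848.65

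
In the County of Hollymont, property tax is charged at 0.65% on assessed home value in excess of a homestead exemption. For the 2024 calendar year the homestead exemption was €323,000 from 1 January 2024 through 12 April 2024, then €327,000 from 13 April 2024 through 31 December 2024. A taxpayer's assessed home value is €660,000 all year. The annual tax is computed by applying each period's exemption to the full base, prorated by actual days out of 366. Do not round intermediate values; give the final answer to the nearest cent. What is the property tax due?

€2,171.82

1 January – 12 April 2024: 103 days, exemption €323,000 → (€660,000 − €323,000) × 0.65% × 103/366 = €616.4522
13 April – 31 December 2024: 263 days, exemption €327,000 → (€660,000 − €327,000) × 0.65% × 263/366 = €1,555.3648
Total = €2,171.8169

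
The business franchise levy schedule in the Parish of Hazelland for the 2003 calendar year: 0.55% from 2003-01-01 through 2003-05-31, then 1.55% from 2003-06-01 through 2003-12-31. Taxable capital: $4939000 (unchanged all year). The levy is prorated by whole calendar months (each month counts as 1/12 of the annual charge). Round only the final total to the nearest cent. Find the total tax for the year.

2003-01-01 to 2003-05-31: 5 months at 0.55% → $4939000 × 0.55% × 5/12 = $11318.5417
2003-06-01 to 2003-12-31: 7 months at 1.55% → $4939000 × 1.55% × 7/12 = $44656.7917
Total = $55975.3333

$55975.33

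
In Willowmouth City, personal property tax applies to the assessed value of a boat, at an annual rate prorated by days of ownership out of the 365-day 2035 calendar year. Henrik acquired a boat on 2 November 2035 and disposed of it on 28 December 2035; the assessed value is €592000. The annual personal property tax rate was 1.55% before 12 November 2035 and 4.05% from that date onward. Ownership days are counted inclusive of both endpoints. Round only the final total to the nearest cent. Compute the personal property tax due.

2 November – 11 November 2035: 10 days at 1.55% → €592000 × 1.55% × 10/365 = €251.3973
12 November – 28 December 2035: 47 days at 4.05% → €592000 × 4.05% × 47/365 = €3087.3205
Total = €3338.7178

€3338.72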